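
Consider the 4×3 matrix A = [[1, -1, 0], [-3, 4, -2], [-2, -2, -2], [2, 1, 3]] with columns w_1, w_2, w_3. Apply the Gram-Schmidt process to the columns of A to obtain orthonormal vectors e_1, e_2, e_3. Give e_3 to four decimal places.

e_1 = w_1/‖w_1‖ = (1, -3, -2, 2)/4.2426 = (0.2357, -0.7071, -0.4714, 0.4714).
r_{12} = e_1·w_2 = -1.6499.
u_2 = w_2 + 1.6499·e_1 = (-0.6111, 2.8333, -2.7778, 1.7778).
‖u_2‖ = 4.3906, so e_2 = (-0.1392, 0.6453, -0.6327, 0.4049).
r_{13} = e_1·w_3 = 3.7712; r_{23} = e_2·w_3 = 1.1894.
u_3 = w_3 − 3.7712·e_1 − 1.1894·e_2 = (-0.7233, -0.1009, 0.5303, 0.7406).
‖u_3‖ = 1.1675, so e_3 = (-0.6196, -0.0864, 0.4542, 0.6344).

e_3 = (-0.6196, -0.0864, 0.4542, 0.6344)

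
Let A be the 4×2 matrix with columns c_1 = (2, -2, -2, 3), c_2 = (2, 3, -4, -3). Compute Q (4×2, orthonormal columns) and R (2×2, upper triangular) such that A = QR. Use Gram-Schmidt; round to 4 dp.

c_1 = (2, -2, -2, 3); ‖c_1‖ = 4.5826, so e_1 = (0.4364, -0.4364, -0.4364, 0.6547).
e_1·c_2 = 0.4364·2 + (-0.4364)·3 + (-0.4364)·(-4) + 0.6547·(-3) = -0.6547.
u_2 = c_2 + 0.6547·e_1 = (2.2857, 2.7143, -4.2857, -2.5714).
‖u_2‖ = 6.1296, so e_2 = (0.3729, 0.4428, -0.6992, -0.4195).

Q = [[0.4364, 0.3729], [-0.4364, 0.4428], [-0.4364, -0.6992], [0.6547, -0.4195]], R = [[4.5826, -0.6547], [0.0000, 6.1296]]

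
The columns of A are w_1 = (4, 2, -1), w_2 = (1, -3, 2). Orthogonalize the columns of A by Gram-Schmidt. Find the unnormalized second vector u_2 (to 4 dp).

w_1 = (4, 2, -1); ‖w_1‖ = 4.5826, so e_1 = (0.8729, 0.4364, -0.2182).
e_1·w_2 = 0.8729·1 + 0.4364·(-3) + (-0.2182)·2 = -0.8729.
u_2 = w_2 + 0.8729·e_1 = (1.7619, -2.6190, 1.8095).

u_2 = (1.7619, -2.6190, 1.8095)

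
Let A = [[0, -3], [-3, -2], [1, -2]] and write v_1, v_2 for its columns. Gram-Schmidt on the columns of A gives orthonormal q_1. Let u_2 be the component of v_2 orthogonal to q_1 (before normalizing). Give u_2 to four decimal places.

q_1 = v_1/‖v_1‖ = (0, -3, 1)/3.1623 = (0.0000, -0.9487, 0.3162).
r_{12} = q_1·v_2 = 1.2649.
u_2 = v_2 − 1.2649·q_1 = (-3.0000, -0.8000, -2.4000).

u_2 = (-3.0000, -0.8000, -2.4000)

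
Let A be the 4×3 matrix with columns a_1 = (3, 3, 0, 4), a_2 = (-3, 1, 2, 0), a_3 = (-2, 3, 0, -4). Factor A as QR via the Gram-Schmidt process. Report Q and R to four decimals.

Q = [[0.5145, -0.6868, 0.0942], [0.5145, 0.4251, 0.7399], [0.0000, 0.5560, -0.2286], [0.6860, 0.1962, -0.6256]], R = [[5.8310, -1.0290, -2.2295], [0.0000, 3.5974, 1.8641], [0.0000, 0.0000, 4.5337]]

q_1 = a_1/‖a_1‖ = (3, 3, 0, 4)/5.8310 = (0.5145, 0.5145, 0.0000, 0.6860).
r_{12} = q_1·a_2 = -1.0290.
u_2 = a_2 + 1.0290·q_1 = (-2.4706, 1.5294, 2.0000, 0.7059).
‖u_2‖ = 3.5974, so q_2 = (-0.6868, 0.4251, 0.5560, 0.1962).
r_{13} = q_1·a_3 = -2.2295; r_{23} = q_2·a_3 = 1.8641.
u_3 = a_3 + 2.2295·q_1 − 1.8641·q_2 = (0.4273, 3.3545, -1.0364, -2.8364).
‖u_3‖ = 4.5337, so q_3 = (0.0942, 0.7399, -0.2286, -0.6256).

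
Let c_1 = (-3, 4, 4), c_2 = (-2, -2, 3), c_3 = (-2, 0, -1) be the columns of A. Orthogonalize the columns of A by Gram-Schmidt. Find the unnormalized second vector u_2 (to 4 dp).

u_2 = (-1.2683, -2.9756, 2.0244)

q_1 = c_1/‖c_1‖ = (-3, 4, 4)/6.4031 = (-0.4685, 0.6247, 0.6247).
r_{12} = q_1·c_2 = 1.5617.
u_2 = c_2 − 1.5617·q_1 = (-1.2683, -2.9756, 2.0244).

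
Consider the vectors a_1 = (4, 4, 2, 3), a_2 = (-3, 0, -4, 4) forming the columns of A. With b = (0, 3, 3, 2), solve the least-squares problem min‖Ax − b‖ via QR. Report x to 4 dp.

x = (0.5345, 0.0067)

a_1 = (4, 4, 2, 3); ‖a_1‖ = 6.7082, so q_1 = (0.5963, 0.5963, 0.2981, 0.4472).
q_1·a_2 = 0.5963·(-3) + 0.5963·0 + 0.2981·(-4) + 0.4472·4 = -1.1926.
u_2 = a_2 + 1.1926·q_1 = (-2.2889, 0.7111, -3.6444, 4.5333).
‖u_2‖ = 6.2911, so q_2 = (-0.3638, 0.1130, -0.5793, 0.7206).
Qᵀb = (3.5777, 0.0424).
Back-substitute: x_2 = 0.0424/6.2911 = 0.0067.
x_1 = (3.5777 + 1.1926·0.0067)/6.7082 = 0.5345.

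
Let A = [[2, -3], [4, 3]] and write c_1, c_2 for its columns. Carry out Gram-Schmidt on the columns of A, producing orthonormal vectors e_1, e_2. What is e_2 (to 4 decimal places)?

e_2 = (-0.8944, 0.4472)

c_1 = (2, 4); ‖c_1‖ = 4.4721, so e_1 = (0.4472, 0.8944).
e_1·c_2 = 0.4472·(-3) + 0.8944·3 = 1.3416.
u_2 = c_2 − 1.3416·e_1 = (-3.6000, 1.8000).
‖u_2‖ = 4.0249, so e_2 = (-0.8944, 0.4472).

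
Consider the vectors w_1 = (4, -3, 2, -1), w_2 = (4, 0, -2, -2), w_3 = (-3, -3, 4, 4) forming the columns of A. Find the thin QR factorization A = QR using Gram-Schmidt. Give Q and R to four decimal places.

q_1 = w_1/‖w_1‖ = (4, -3, 2, -1)/5.4772 = (0.7303, -0.5477, 0.3651, -0.1826).
r_{12} = q_1·w_2 = 2.5560.
u_2 = w_2 − 2.5560·q_1 = (2.1333, 1.4000, -2.9333, -1.5333).
‖u_2‖ = 4.1793, so q_2 = (0.5105, 0.3350, -0.7019, -0.3669).
r_{13} = q_1·w_3 = 0.1826; r_{23} = q_2·w_3 = -6.8113.
u_3 = w_3 − 0.1826·q_1 + 6.8113·q_2 = (0.3435, -0.6183, -0.8473, 1.5344).
‖u_3‖ = 1.8901, so q_3 = (0.1817, -0.3271, -0.4483, 0.8118).

Q = [[0.7303, 0.5105, 0.1817], [-0.5477, 0.3350, -0.3271], [0.3651, -0.7019, -0.4483], [-0.1826, -0.3669, 0.8118]], R = [[5.4772, 2.5560, 0.1826], [0.0000, 4.1793, -6.8113], [0.0000, 0.0000, 1.8901]]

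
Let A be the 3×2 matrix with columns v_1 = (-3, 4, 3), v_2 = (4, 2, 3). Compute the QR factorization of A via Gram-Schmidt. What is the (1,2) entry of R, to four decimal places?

r_{12} = 0.8575

v_1 = (-3, 4, 3); ‖v_1‖ = 5.8310, so e_1 = (-0.5145, 0.6860, 0.5145).
r_{12} = e_1·v_2 = 0.8575.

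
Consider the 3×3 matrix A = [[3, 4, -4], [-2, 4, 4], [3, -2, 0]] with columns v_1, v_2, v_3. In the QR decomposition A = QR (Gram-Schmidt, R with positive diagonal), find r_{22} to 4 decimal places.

r_{22} = 5.9848

v_1 = (3, -2, 3); ‖v_1‖ = 4.6904, so q_1 = (0.6396, -0.4264, 0.6396).
q_1·v_2 = 0.6396·4 + (-0.4264)·4 + 0.6396·(-2) = -0.4264.
u_2 = v_2 + 0.4264·q_1 = (4.2727, 3.8182, -1.7273).
r_{22} = ‖u_2‖ = 5.9848.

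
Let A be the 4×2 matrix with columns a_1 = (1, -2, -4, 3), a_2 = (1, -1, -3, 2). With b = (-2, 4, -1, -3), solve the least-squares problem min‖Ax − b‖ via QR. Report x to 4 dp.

q_1 = a_1/‖a_1‖ = (1, -2, -4, 3)/5.4772 = (0.1826, -0.3651, -0.7303, 0.5477).
r_{12} = q_1·a_2 = 3.8341.
u_2 = a_2 − 3.8341·q_1 = (0.3000, 0.4000, -0.2000, -0.1000).
‖u_2‖ = 0.5477, so q_2 = (0.5477, 0.7303, -0.3651, -0.1826).
Qᵀb = (-2.7386, 2.7386).
Back-substitute: x_2 = 2.7386/0.5477 = 5.0000.
x_1 = (-2.7386 − 3.8341·5.0000)/5.4772 = -4.0000.

x = (-4.0000, 5.0000)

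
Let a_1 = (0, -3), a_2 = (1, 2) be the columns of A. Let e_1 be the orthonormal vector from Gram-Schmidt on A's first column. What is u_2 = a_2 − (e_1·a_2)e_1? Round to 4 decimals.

u_2 = (1.0000, 0.0000)

a_1 = (0, -3); ‖a_1‖ = 3.0000, so e_1 = (0.0000, -1.0000).
e_1·a_2 = 0.0000·1 + (-1.0000)·2 = -2.0000.
u_2 = a_2 + 2.0000·e_1 = (1.0000, 0.0000).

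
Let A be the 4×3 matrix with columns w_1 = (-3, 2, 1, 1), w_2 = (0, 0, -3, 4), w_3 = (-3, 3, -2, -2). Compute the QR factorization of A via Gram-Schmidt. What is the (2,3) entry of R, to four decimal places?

r_{23} = -0.5474

e_1 = w_1/‖w_1‖ = (-3, 2, 1, 1)/3.8730 = (-0.7746, 0.5164, 0.2582, 0.2582).
r_{12} = e_1·w_2 = 0.2582.
u_2 = w_2 − 0.2582·e_1 = (0.2000, -0.1333, -3.0667, 3.9333).
‖u_2‖ = 4.9933, so e_2 = (0.0401, -0.0267, -0.6142, 0.7877).
r_{23} = e_2·w_3 = -0.5474.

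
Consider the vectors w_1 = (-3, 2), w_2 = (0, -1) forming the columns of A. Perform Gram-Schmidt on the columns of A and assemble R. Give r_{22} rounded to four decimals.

r_{22} = 0.8321

q_1 = w_1/‖w_1‖ = (-3, 2)/3.6056 = (-0.8321, 0.5547).
r_{12} = q_1·w_2 = -0.5547.
u_2 = w_2 + 0.5547·q_1 = (-0.4615, -0.6923).
r_{22} = ‖u_2‖ = 0.8321.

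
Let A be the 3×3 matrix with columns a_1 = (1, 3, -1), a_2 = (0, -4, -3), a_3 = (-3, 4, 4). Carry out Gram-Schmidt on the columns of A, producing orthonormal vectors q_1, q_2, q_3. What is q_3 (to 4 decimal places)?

q_1 = a_1/‖a_1‖ = (1, 3, -1)/3.3166 = (0.3015, 0.9045, -0.3015).
r_{12} = q_1·a_2 = -2.7136.
u_2 = a_2 + 2.7136·q_1 = (0.8182, -1.5455, -3.8182).
‖u_2‖ = 4.1996, so q_2 = (0.1948, -0.3680, -0.9092).
r_{13} = q_1·a_3 = 1.5076; r_{23} = q_2·a_3 = -5.6932.
u_3 = a_3 − 1.5076·q_1 + 5.6932·q_2 = (-2.3454, 0.5412, -0.7216).
‖u_3‖ = 2.5129, so q_3 = (-0.9333, 0.2154, -0.2872).

q_3 = (-0.9333, 0.2154, -0.2872)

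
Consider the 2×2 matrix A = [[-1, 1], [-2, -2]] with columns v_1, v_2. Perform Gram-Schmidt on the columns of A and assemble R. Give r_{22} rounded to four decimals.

r_{22} = 1.7889

q_1 = v_1/‖v_1‖ = (-1, -2)/2.2361 = (-0.4472, -0.8944).
r_{12} = q_1·v_2 = 1.3416.
u_2 = v_2 − 1.3416·q_1 = (1.6000, -0.8000).
r_{22} = ‖u_2‖ = 1.7889.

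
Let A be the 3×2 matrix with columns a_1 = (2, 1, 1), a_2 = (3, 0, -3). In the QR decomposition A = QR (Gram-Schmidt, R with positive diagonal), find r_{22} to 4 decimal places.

r_{22} = 4.0620

a_1 = (2, 1, 1); ‖a_1‖ = 2.4495, so q_1 = (0.8165, 0.4082, 0.4082).
q_1·a_2 = 0.8165·3 + 0.4082·0 + 0.4082·(-3) = 1.2247.
u_2 = a_2 − 1.2247·q_1 = (2.0000, -0.5000, -3.5000).
r_{22} = ‖u_2‖ = 4.0620.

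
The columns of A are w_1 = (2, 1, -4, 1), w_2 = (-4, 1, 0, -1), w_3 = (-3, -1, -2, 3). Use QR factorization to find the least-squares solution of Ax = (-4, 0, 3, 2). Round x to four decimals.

w_1 = (2, 1, -4, 1); ‖w_1‖ = 4.6904, so e_1 = (0.4264, 0.2132, -0.8528, 0.2132).
e_1·w_2 = 0.4264·(-4) + 0.2132·1 + (-0.8528)·0 + 0.2132·(-1) = -1.7056.
u_2 = w_2 + 1.7056·e_1 = (-3.2727, 1.3636, -1.4545, -0.6364).
‖u_2‖ = 3.8847, so e_2 = (-0.8425, 0.3510, -0.3744, -0.1638).
e_1·w_3 = 0.4264·(-3) + 0.2132·(-1) + (-0.8528)·(-2) + 0.2132·3 = 0.8528; e_2·w_3 = (-0.8425)·(-3) + 0.3510·(-1) + (-0.3744)·(-2) + (-0.1638)·3 = 2.4338.
u_3 = w_3 − 0.8528·e_1 − 2.4338·e_2 = (-1.3133, -2.0361, -0.3614, 3.2169).
‖u_3‖ = 4.0434, so e_3 = (-0.3248, -0.5036, -0.0894, 0.7956).
Qᵀb = (-3.8376, 1.9189, 2.6221).
Back-substitute: x_3 = 2.6221/4.0434 = 0.6485.
x_2 = (1.9189 − 2.4338·0.6485)/3.8847 = 0.0877.
x_1 = (-3.8376 + 1.7056·0.0877 − 0.8528·0.6485)/4.6904 = -0.9042.

x = (-0.9042, 0.0877, 0.6485)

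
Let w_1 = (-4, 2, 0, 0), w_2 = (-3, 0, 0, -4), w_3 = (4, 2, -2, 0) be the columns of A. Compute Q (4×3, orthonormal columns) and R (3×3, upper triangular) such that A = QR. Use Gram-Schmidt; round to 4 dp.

w_1 = (-4, 2, 0, 0); ‖w_1‖ = 4.4721, so q_1 = (-0.8944, 0.4472, 0.0000, 0.0000).
q_1·w_2 = (-0.8944)·(-3) + 0.4472·0 + 0.0000·0 + 0.0000·(-4) = 2.6833.
u_2 = w_2 − 2.6833·q_1 = (-0.6000, -1.2000, 0.0000, -4.0000).
‖u_2‖ = 4.2190, so q_2 = (-0.1422, -0.2844, 0.0000, -0.9481).
q_1·w_3 = (-0.8944)·4 + 0.4472·2 + 0.0000·(-2) + 0.0000·0 = -2.6833; q_2·w_3 = (-0.1422)·4 + (-0.2844)·2 + 0.0000·(-2) + (-0.9481)·0 = -1.1377.
u_3 = w_3 + 2.6833·q_1 + 1.1377·q_2 = (1.4382, 2.8764, -2.0000, -1.0787).
‖u_3‖ = 3.9377, so q_3 = (0.3652, 0.7305, -0.5079, -0.2739).

Q = [[-0.8944, -0.1422, 0.3652], [0.4472, -0.2844, 0.7305], [0.0000, 0.0000, -0.5079], [0.0000, -0.9481, -0.2739]], R = [[4.4721, 2.6833, -2.6833], [0.0000, 4.2190, -1.1377], [0.0000, 0.0000, 3.9377]]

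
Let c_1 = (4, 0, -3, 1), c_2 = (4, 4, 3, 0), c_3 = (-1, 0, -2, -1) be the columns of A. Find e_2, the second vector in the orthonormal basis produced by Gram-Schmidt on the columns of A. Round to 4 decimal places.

c_1 = (4, 0, -3, 1); ‖c_1‖ = 5.0990, so e_1 = (0.7845, 0.0000, -0.5883, 0.1961).
e_1·c_2 = 0.7845·4 + 0.0000·4 + (-0.5883)·3 + 0.1961·0 = 1.3728.
u_2 = c_2 − 1.3728·e_1 = (2.9231, 4.0000, 3.8077, -0.2692).
‖u_2‖ = 6.2542, so e_2 = (0.4674, 0.6396, 0.6088, -0.0430).

e_2 = (0.4674, 0.6396, 0.6088, -0.0430)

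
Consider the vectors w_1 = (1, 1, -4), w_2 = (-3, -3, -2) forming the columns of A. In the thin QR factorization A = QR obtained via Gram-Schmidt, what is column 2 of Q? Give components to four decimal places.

e_1 = w_1/‖w_1‖ = (1, 1, -4)/4.2426 = (0.2357, 0.2357, -0.9428).
r_{12} = e_1·w_2 = 0.4714.
u_2 = w_2 − 0.4714·e_1 = (-3.1111, -3.1111, -1.5556).
‖u_2‖ = 4.6667, so e_2 = (-0.6667, -0.6667, -0.3333).

e_2 = (-0.6667, -0.6667, -0.3333)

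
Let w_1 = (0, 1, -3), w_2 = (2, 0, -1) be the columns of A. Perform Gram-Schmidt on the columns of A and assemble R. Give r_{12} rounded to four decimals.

r_{12} = 0.9487

w_1 = (0, 1, -3); ‖w_1‖ = 3.1623, so e_1 = (0.0000, 0.3162, -0.9487).
r_{12} = e_1·w_2 = 0.9487.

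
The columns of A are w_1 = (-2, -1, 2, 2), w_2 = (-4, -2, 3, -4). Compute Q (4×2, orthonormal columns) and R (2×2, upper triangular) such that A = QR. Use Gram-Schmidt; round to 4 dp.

Q = [[-0.5547, -0.4374], [-0.2774, -0.2187], [0.5547, 0.2795], [0.5547, -0.8263]], R = [[3.6056, 2.2188], [0.0000, 6.3306]]

w_1 = (-2, -1, 2, 2); ‖w_1‖ = 3.6056, so e_1 = (-0.5547, -0.2774, 0.5547, 0.5547).
e_1·w_2 = (-0.5547)·(-4) + (-0.2774)·(-2) + 0.5547·3 + 0.5547·(-4) = 2.2188.
u_2 = w_2 − 2.2188·e_1 = (-2.7692, -1.3846, 1.7692, -5.2308).
‖u_2‖ = 6.3306, so e_2 = (-0.4374, -0.2187, 0.2795, -0.8263).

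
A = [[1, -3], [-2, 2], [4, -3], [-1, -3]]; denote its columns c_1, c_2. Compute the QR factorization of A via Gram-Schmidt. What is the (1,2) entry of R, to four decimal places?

c_1 = (1, -2, 4, -1); ‖c_1‖ = 4.6904, so e_1 = (0.2132, -0.4264, 0.8528, -0.2132).
r_{12} = e_1·c_2 = -3.4112.

r_{12} = -3.4112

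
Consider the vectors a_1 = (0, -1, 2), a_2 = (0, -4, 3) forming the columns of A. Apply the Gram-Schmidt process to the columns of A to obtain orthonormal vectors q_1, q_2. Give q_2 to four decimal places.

q_2 = (0.0000, -0.8944, -0.4472)

q_1 = a_1/‖a_1‖ = (0, -1, 2)/2.2361 = (0.0000, -0.4472, 0.8944).
r_{12} = q_1·a_2 = 4.4721.
u_2 = a_2 − 4.4721·q_1 = (0.0000, -2.0000, -1.0000).
‖u_2‖ = 2.2361, so q_2 = (0.0000, -0.8944, -0.4472).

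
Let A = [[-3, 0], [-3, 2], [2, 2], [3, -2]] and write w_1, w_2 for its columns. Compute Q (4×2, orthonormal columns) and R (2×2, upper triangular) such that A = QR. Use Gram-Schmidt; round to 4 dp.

Q = [[-0.5388, -0.2456], [-0.5388, 0.3889], [0.3592, 0.7982], [0.5388, -0.3889]], R = [[5.5678, -1.4368], [0.0000, 3.1521]]

w_1 = (-3, -3, 2, 3); ‖w_1‖ = 5.5678, so q_1 = (-0.5388, -0.5388, 0.3592, 0.5388).
q_1·w_2 = (-0.5388)·0 + (-0.5388)·2 + 0.3592·2 + 0.5388·(-2) = -1.4368.
u_2 = w_2 + 1.4368·q_1 = (-0.7742, 1.2258, 2.5161, -1.2258).
‖u_2‖ = 3.1521, so q_2 = (-0.2456, 0.3889, 0.7982, -0.3889).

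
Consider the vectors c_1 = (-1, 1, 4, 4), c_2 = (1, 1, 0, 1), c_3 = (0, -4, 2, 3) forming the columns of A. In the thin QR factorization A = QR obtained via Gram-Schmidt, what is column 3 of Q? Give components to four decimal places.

e_3 = (0.4090, -0.8125, -0.0982, 0.4035)

e_1 = c_1/‖c_1‖ = (-1, 1, 4, 4)/5.8310 = (-0.1715, 0.1715, 0.6860, 0.6860).
r_{12} = e_1·c_2 = 0.6860.
u_2 = c_2 − 0.6860·e_1 = (1.1176, 0.8824, -0.4706, 0.5294).
‖u_2‖ = 1.5904, so e_2 = (0.7027, 0.5548, -0.2959, 0.3329).
r_{13} = e_1·c_3 = 2.7440; r_{23} = e_2·c_3 = -1.8123.
u_3 = c_3 − 2.7440·e_1 + 1.8123·e_2 = (1.7442, -3.4651, -0.4186, 1.7209).
‖u_3‖ = 4.2645, so e_3 = (0.4090, -0.8125, -0.0982, 0.4035).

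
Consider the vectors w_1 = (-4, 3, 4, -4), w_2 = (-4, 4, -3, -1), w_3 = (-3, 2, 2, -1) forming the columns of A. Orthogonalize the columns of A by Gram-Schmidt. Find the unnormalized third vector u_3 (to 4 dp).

w_1 = (-4, 3, 4, -4); ‖w_1‖ = 7.5498, so e_1 = (-0.5298, 0.3974, 0.5298, -0.5298).
e_1·w_2 = (-0.5298)·(-4) + 0.3974·4 + 0.5298·(-3) + (-0.5298)·(-1) = 2.6491.
u_2 = w_2 − 2.6491·e_1 = (-2.5965, 2.9474, -4.4035, 0.4035).
‖u_2‖ = 5.9146, so e_2 = (-0.4390, 0.4983, -0.7445, 0.0682).
e_1·w_3 = (-0.5298)·(-3) + 0.3974·2 + 0.5298·2 + (-0.5298)·(-1) = 3.9736; e_2·w_3 = (-0.4390)·(-3) + 0.4983·2 + (-0.7445)·2 + 0.0682·(-1) = 0.7564.
u_3 = w_3 − 3.9736·e_1 − 0.7564·e_2 = (-0.5627, 0.0441, 0.4579, 1.0537).

u_3 = (-0.5627, 0.0441, 0.4579, 1.0537)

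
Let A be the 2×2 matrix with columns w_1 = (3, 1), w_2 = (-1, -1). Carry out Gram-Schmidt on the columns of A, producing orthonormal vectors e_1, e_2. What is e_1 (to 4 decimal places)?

w_1 = (3, 1); ‖w_1‖ = 3.1623, so e_1 = (0.9487, 0.3162).

e_1 = (0.9487, 0.3162)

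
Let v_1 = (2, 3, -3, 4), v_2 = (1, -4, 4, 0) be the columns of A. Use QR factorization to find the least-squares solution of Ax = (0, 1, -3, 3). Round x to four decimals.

v_1 = (2, 3, -3, 4); ‖v_1‖ = 6.1644, so q_1 = (0.3244, 0.4867, -0.4867, 0.6489).
q_1·v_2 = 0.3244·1 + 0.4867·(-4) + (-0.4867)·4 + 0.6489·0 = -3.5689.
u_2 = v_2 + 3.5689·q_1 = (2.1579, -2.2632, 2.2632, 2.3158).
‖u_2‖ = 4.5015, so q_2 = (0.4794, -0.5028, 0.5028, 0.5145).
Qᵀb = (3.8933, -0.4677).
Back-substitute: x_2 = -0.4677/4.5015 = -0.1039.
x_1 = (3.8933 + 3.5689·(-0.1039))/6.1644 = 0.5714.

x = (0.5714, -0.1039)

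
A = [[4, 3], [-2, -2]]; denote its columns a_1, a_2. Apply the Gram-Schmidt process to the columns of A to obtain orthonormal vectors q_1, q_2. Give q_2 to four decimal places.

a_1 = (4, -2); ‖a_1‖ = 4.4721, so q_1 = (0.8944, -0.4472).
q_1·a_2 = 0.8944·3 + (-0.4472)·(-2) = 3.5777.
u_2 = a_2 − 3.5777·q_1 = (-0.2000, -0.4000).
‖u_2‖ = 0.4472, so q_2 = (-0.4472, -0.8944).

q_2 = (-0.4472, -0.8944)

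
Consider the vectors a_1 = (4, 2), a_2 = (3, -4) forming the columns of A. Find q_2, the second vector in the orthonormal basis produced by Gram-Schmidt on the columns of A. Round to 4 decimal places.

q_2 = (0.4472, -0.8944)

a_1 = (4, 2); ‖a_1‖ = 4.4721, so q_1 = (0.8944, 0.4472).
q_1·a_2 = 0.8944·3 + 0.4472·(-4) = 0.8944.
u_2 = a_2 − 0.8944·q_1 = (2.2000, -4.4000).
‖u_2‖ = 4.9193, so q_2 = (0.4472, -0.8944).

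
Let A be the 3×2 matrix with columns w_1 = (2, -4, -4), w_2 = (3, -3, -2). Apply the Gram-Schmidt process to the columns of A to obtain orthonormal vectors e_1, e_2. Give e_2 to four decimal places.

e_2 = (0.8666, -0.0619, 0.4952)

w_1 = (2, -4, -4); ‖w_1‖ = 6.0000, so e_1 = (0.3333, -0.6667, -0.6667).
e_1·w_2 = 0.3333·3 + (-0.6667)·(-3) + (-0.6667)·(-2) = 4.3333.
u_2 = w_2 − 4.3333·e_1 = (1.5556, -0.1111, 0.8889).
‖u_2‖ = 1.7951, so e_2 = (0.8666, -0.0619, 0.4952).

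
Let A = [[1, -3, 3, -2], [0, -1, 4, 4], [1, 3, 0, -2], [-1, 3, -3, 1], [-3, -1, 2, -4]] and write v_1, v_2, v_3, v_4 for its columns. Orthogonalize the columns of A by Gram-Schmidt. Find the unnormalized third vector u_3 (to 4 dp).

u_3 = (0.5172, 3.1724, 2.4828, -0.5172, 1.1724)

q_1 = v_1/‖v_1‖ = (1, 0, 1, -1, -3)/3.4641 = (0.2887, 0.0000, 0.2887, -0.2887, -0.8660).
r_{12} = q_1·v_2 = 0.0000.
u_2 = v_2 + 0.0000·q_1 = (-3.0000, -1.0000, 3.0000, 3.0000, -1.0000).
‖u_2‖ = 5.3852, so q_2 = (-0.5571, -0.1857, 0.5571, 0.5571, -0.1857).
r_{13} = q_1·v_3 = 0.0000; r_{23} = q_2·v_3 = -4.4567.
u_3 = v_3 − 0.0000·q_1 + 4.4567·q_2 = (0.5172, 3.1724, 2.4828, -0.5172, 1.1724).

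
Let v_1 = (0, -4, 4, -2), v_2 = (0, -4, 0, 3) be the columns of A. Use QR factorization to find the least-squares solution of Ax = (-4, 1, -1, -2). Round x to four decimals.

v_1 = (0, -4, 4, -2); ‖v_1‖ = 6.0000, so q_1 = (0.0000, -0.6667, 0.6667, -0.3333).
q_1·v_2 = 0.0000·0 + (-0.6667)·(-4) + 0.6667·0 + (-0.3333)·3 = 1.6667.
u_2 = v_2 − 1.6667·q_1 = (0.0000, -2.8889, -1.1111, 3.5556).
‖u_2‖ = 4.7140, so q_2 = (0.0000, -0.6128, -0.2357, 0.7542).
Qᵀb = (-0.6667, -1.8856).
Back-substitute: x_2 = -1.8856/4.7140 = -0.4000.
x_1 = (-0.6667 − 1.6667·(-0.4000))/6.0000 = 0.0000.

x = (0.0000, -0.4000)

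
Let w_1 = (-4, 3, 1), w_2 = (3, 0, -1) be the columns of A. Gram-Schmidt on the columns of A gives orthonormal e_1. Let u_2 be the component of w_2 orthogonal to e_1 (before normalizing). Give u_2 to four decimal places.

w_1 = (-4, 3, 1); ‖w_1‖ = 5.0990, so e_1 = (-0.7845, 0.5883, 0.1961).
e_1·w_2 = (-0.7845)·3 + 0.5883·0 + 0.1961·(-1) = -2.5495.
u_2 = w_2 + 2.5495·e_1 = (1.0000, 1.5000, -0.5000).

u_2 = (1.0000, 1.5000, -0.5000)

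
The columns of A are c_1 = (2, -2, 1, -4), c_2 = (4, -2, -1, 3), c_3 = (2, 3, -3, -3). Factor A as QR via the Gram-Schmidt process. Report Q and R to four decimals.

Q = [[0.4000, 0.7454, 0.3641], [-0.4000, -0.3800, 0.6176], [0.2000, -0.1754, -0.6359], [-0.8000, 0.5189, -0.2857]], R = [[5.0000, -0.2000, 1.4000], [0.0000, 5.4736, -0.6796], [0.0000, 0.0000, 5.3458]]

e_1 = c_1/‖c_1‖ = (2, -2, 1, -4)/5.0000 = (0.4000, -0.4000, 0.2000, -0.8000).
r_{12} = e_1·c_2 = -0.2000.
u_2 = c_2 + 0.2000·e_1 = (4.0800, -2.0800, -0.9600, 2.8400).
‖u_2‖ = 5.4736, so e_2 = (0.7454, -0.3800, -0.1754, 0.5189).
r_{13} = e_1·c_3 = 1.4000; r_{23} = e_2·c_3 = -0.6796.
u_3 = c_3 − 1.4000·e_1 + 0.6796·e_2 = (1.9466, 3.3017, -3.3992, -1.5274).
‖u_3‖ = 5.3458, so e_3 = (0.3641, 0.6176, -0.6359, -0.2857).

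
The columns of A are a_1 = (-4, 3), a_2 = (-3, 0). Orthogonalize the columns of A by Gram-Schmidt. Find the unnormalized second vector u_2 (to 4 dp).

u_2 = (-1.0800, -1.4400)

a_1 = (-4, 3); ‖a_1‖ = 5.0000, so e_1 = (-0.8000, 0.6000).
e_1·a_2 = (-0.8000)·(-3) + 0.6000·0 = 2.4000.
u_2 = a_2 − 2.4000·e_1 = (-1.0800, -1.4400).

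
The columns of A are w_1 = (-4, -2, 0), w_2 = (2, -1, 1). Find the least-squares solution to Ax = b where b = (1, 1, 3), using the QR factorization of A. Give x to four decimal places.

x = (-0.1429, 0.5238)

w_1 = (-4, -2, 0); ‖w_1‖ = 4.4721, so e_1 = (-0.8944, -0.4472, 0.0000).
e_1·w_2 = (-0.8944)·2 + (-0.4472)·(-1) + 0.0000·1 = -1.3416.
u_2 = w_2 + 1.3416·e_1 = (0.8000, -1.6000, 1.0000).
‖u_2‖ = 2.0494, so e_2 = (0.3904, -0.7807, 0.4880).
Qᵀb = (-1.3416, 1.0735).
Back-substitute: x_2 = 1.0735/2.0494 = 0.5238.
x_1 = (-1.3416 + 1.3416·0.5238)/4.4721 = -0.1429.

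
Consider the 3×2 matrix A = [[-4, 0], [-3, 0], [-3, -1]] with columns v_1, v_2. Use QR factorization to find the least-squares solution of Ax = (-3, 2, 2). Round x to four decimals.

v_1 = (-4, -3, -3); ‖v_1‖ = 5.8310, so e_1 = (-0.6860, -0.5145, -0.5145).
e_1·v_2 = (-0.6860)·0 + (-0.5145)·0 + (-0.5145)·(-1) = 0.5145.
u_2 = v_2 − 0.5145·e_1 = (0.3529, 0.2647, -0.7353).
‖u_2‖ = 0.8575, so e_2 = (0.4116, 0.3087, -0.8575).
Qᵀb = (0.0000, -2.3324).
Back-substitute: x_2 = -2.3324/0.8575 = -2.7200.
x_1 = (0.0000 − 0.5145·(-2.7200))/5.8310 = 0.2400.

x = (0.2400, -2.7200)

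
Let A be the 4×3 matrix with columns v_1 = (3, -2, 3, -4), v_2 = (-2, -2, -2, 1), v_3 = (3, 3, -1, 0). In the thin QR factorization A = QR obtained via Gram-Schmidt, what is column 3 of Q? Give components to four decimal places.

v_1 = (3, -2, 3, -4); ‖v_1‖ = 6.1644, so q_1 = (0.4867, -0.3244, 0.4867, -0.6489).
q_1·v_2 = 0.4867·(-2) + (-0.3244)·(-2) + 0.4867·(-2) + (-0.6489)·1 = -1.9467.
u_2 = v_2 + 1.9467·q_1 = (-1.0526, -2.6316, -1.0526, -0.2632).
‖u_2‖ = 3.0349, so q_2 = (-0.3468, -0.8671, -0.3468, -0.0867).
q_1·v_3 = 0.4867·3 + (-0.3244)·3 + 0.4867·(-1) + (-0.6489)·0 = 0.0000; q_2·v_3 = (-0.3468)·3 + (-0.8671)·3 + (-0.3468)·(-1) + (-0.0867)·0 = -3.2950.
u_3 = v_3 + 0.0000·q_1 + 3.2950·q_2 = (1.8571, 0.1429, -2.1429, -0.2857).
‖u_3‖ = 2.8536, so q_3 = (0.6508, 0.0501, -0.7509, -0.1001).

q_3 = (0.6508, 0.0501, -0.7509, -0.1001)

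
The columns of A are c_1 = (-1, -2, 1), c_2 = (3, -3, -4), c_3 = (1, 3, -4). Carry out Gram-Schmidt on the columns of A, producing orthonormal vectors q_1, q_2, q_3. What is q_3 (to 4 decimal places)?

q_3 = (-0.7720, 0.0702, -0.6317)

q_1 = c_1/‖c_1‖ = (-1, -2, 1)/2.4495 = (-0.4082, -0.8165, 0.4082).
r_{12} = q_1·c_2 = -0.4082.
u_2 = c_2 + 0.4082·q_1 = (2.8333, -3.3333, -3.8333).
‖u_2‖ = 5.8166, so q_2 = (0.4871, -0.5731, -0.6590).
r_{13} = q_1·c_3 = -4.4907; r_{23} = q_2·c_3 = 1.4040.
u_3 = c_3 + 4.4907·q_1 − 1.4040·q_2 = (-1.5172, 0.1379, -1.2414).
‖u_3‖ = 1.9652, so q_3 = (-0.7720, 0.0702, -0.6317).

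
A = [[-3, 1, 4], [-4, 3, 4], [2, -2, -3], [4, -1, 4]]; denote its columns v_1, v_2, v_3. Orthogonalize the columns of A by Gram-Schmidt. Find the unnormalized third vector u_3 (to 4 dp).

u_3 = (4.2466, -0.1918, 0.4521, 2.7671)

v_1 = (-3, -4, 2, 4); ‖v_1‖ = 6.7082, so e_1 = (-0.4472, -0.5963, 0.2981, 0.5963).
e_1·v_2 = (-0.4472)·1 + (-0.5963)·3 + 0.2981·(-2) + 0.5963·(-1) = -3.4286.
u_2 = v_2 + 3.4286·e_1 = (-0.5333, 0.9556, -0.9778, 1.0444).
‖u_2‖ = 1.8012, so e_2 = (-0.2961, 0.5305, -0.5428, 0.5798).
e_1·v_3 = (-0.4472)·4 + (-0.5963)·4 + 0.2981·(-3) + 0.5963·4 = -2.6833; e_2·v_3 = (-0.2961)·4 + 0.5305·4 + (-0.5428)·(-3) + 0.5798·4 = 4.8855.
u_3 = v_3 + 2.6833·e_1 − 4.8855·e_2 = (4.2466, -0.1918, 0.4521, 2.7671).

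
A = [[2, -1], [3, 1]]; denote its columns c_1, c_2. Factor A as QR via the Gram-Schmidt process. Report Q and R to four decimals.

Q = [[0.5547, -0.8321], [0.8321, 0.5547]], R = [[3.6056, 0.2774], [0.0000, 1.3868]]

c_1 = (2, 3); ‖c_1‖ = 3.6056, so e_1 = (0.5547, 0.8321).
e_1·c_2 = 0.5547·(-1) + 0.8321·1 = 0.2774.
u_2 = c_2 − 0.2774·e_1 = (-1.1538, 0.7692).
‖u_2‖ = 1.3868, so e_2 = (-0.8321, 0.5547).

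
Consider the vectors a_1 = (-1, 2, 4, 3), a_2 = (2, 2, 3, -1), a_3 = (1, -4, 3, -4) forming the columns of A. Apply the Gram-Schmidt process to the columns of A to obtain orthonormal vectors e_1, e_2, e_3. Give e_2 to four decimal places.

e_2 = (0.6333, 0.3389, 0.4103, -0.5619)

a_1 = (-1, 2, 4, 3); ‖a_1‖ = 5.4772, so e_1 = (-0.1826, 0.3651, 0.7303, 0.5477).
e_1·a_2 = (-0.1826)·2 + 0.3651·2 + 0.7303·3 + 0.5477·(-1) = 2.0083.
u_2 = a_2 − 2.0083·e_1 = (2.3667, 1.2667, 1.5333, -2.1000).
‖u_2‖ = 3.7372, so e_2 = (0.6333, 0.3389, 0.4103, -0.5619).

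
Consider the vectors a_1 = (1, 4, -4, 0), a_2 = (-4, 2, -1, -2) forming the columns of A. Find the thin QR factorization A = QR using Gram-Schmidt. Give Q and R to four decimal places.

a_1 = (1, 4, -4, 0); ‖a_1‖ = 5.7446, so q_1 = (0.1741, 0.6963, -0.6963, 0.0000).
q_1·a_2 = 0.1741·(-4) + 0.6963·2 + (-0.6963)·(-1) + 0.0000·(-2) = 1.3926.
u_2 = a_2 − 1.3926·q_1 = (-4.2424, 1.0303, -0.0303, -2.0000).
‖u_2‖ = 4.8021, so q_2 = (-0.8834, 0.2146, -0.0063, -0.4165).

Q = [[0.1741, -0.8834], [0.6963, 0.2146], [-0.6963, -0.0063], [0.0000, -0.4165]], R = [[5.7446, 1.3926], [0.0000, 4.8021]]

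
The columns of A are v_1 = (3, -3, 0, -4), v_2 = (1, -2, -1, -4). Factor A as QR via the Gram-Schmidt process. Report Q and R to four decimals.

q_1 = v_1/‖v_1‖ = (3, -3, 0, -4)/5.8310 = (0.5145, -0.5145, 0.0000, -0.6860).
r_{12} = q_1·v_2 = 4.2875.
u_2 = v_2 − 4.2875·q_1 = (-1.2059, 0.2059, -1.0000, -1.0588).
‖u_2‖ = 1.9020, so q_2 = (-0.6340, 0.1082, -0.5258, -0.5567).

Q = [[0.5145, -0.6340], [-0.5145, 0.1082], [0.0000, -0.5258], [-0.6860, -0.5567]], R = [[5.8310, 4.2875], [0.0000, 1.9020]]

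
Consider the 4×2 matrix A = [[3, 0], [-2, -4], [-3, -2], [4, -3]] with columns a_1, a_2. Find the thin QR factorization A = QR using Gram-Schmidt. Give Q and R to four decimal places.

a_1 = (3, -2, -3, 4); ‖a_1‖ = 6.1644, so e_1 = (0.4867, -0.3244, -0.4867, 0.6489).
e_1·a_2 = 0.4867·0 + (-0.3244)·(-4) + (-0.4867)·(-2) + 0.6489·(-3) = 0.3244.
u_2 = a_2 − 0.3244·e_1 = (-0.1579, -3.8947, -1.8421, -3.2105).
‖u_2‖ = 5.3754, so e_2 = (-0.0294, -0.7246, -0.3427, -0.5973).

Q = [[0.4867, -0.0294], [-0.3244, -0.7246], [-0.4867, -0.3427], [0.6489, -0.5973]], R = [[6.1644, 0.3244], [0.0000, 5.3754]]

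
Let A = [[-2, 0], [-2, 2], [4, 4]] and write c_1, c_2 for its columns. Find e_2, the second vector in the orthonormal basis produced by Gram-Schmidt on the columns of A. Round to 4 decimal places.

c_1 = (-2, -2, 4); ‖c_1‖ = 4.8990, so e_1 = (-0.4082, -0.4082, 0.8165).
e_1·c_2 = (-0.4082)·0 + (-0.4082)·2 + 0.8165·4 = 2.4495.
u_2 = c_2 − 2.4495·e_1 = (1.0000, 3.0000, 2.0000).
‖u_2‖ = 3.7417, so e_2 = (0.2673, 0.8018, 0.5345).

e_2 = (0.2673, 0.8018, 0.5345)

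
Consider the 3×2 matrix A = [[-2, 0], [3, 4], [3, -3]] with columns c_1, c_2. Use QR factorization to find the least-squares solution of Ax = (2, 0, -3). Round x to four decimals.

x = (-0.6506, 0.4381)

q_1 = c_1/‖c_1‖ = (-2, 3, 3)/4.6904 = (-0.4264, 0.6396, 0.6396).
r_{12} = q_1·c_2 = 0.6396.
u_2 = c_2 − 0.6396·q_1 = (0.2727, 3.5909, -3.4091).
‖u_2‖ = 4.9589, so q_2 = (0.0550, 0.7241, -0.6875).
Qᵀb = (-2.7716, 2.1724).
Back-substitute: x_2 = 2.1724/4.9589 = 0.4381.
x_1 = (-2.7716 − 0.6396·0.4381)/4.6904 = -0.6506.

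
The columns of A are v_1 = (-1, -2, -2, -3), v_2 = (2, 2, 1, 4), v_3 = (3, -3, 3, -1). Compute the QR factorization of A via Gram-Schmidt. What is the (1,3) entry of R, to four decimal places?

e_1 = v_1/‖v_1‖ = (-1, -2, -2, -3)/4.2426 = (-0.2357, -0.4714, -0.4714, -0.7071).
r_{13} = e_1·v_3 = 0.0000.

r_{13} = 0.0000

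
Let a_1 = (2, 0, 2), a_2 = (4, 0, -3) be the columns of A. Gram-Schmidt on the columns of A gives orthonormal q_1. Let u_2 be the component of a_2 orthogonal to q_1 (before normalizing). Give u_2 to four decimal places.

u_2 = (3.5000, 0.0000, -3.5000)

a_1 = (2, 0, 2); ‖a_1‖ = 2.8284, so q_1 = (0.7071, 0.0000, 0.7071).
q_1·a_2 = 0.7071·4 + 0.0000·0 + 0.7071·(-3) = 0.7071.
u_2 = a_2 − 0.7071·q_1 = (3.5000, 0.0000, -3.5000).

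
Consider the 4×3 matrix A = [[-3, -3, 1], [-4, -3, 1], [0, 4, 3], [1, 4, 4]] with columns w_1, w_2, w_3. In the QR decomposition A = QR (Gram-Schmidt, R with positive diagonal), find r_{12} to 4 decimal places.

r_{12} = 4.9029

w_1 = (-3, -4, 0, 1); ‖w_1‖ = 5.0990, so e_1 = (-0.5883, -0.7845, 0.0000, 0.1961).
r_{12} = e_1·w_2 = 4.9029.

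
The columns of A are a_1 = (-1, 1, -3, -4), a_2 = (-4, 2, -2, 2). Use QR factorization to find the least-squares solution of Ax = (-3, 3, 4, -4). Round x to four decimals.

x = (0.3676, 0.0189)

a_1 = (-1, 1, -3, -4); ‖a_1‖ = 5.1962, so q_1 = (-0.1925, 0.1925, -0.5774, -0.7698).
q_1·a_2 = (-0.1925)·(-4) + 0.1925·2 + (-0.5774)·(-2) + (-0.7698)·2 = 0.7698.
u_2 = a_2 − 0.7698·q_1 = (-3.8519, 1.8519, -1.5556, 2.5926).
‖u_2‖ = 5.2352, so q_2 = (-0.7358, 0.3537, -0.2971, 0.4952).
Qᵀb = (1.9245, 0.0990).
Back-substitute: x_2 = 0.0990/5.2352 = 0.0189.
x_1 = (1.9245 − 0.7698·0.0189)/5.1962 = 0.3676.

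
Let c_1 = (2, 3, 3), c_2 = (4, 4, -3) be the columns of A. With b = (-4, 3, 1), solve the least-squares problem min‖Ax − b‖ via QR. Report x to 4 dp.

c_1 = (2, 3, 3); ‖c_1‖ = 4.6904, so e_1 = (0.4264, 0.6396, 0.6396).
e_1·c_2 = 0.4264·4 + 0.6396·4 + 0.6396·(-3) = 2.3452.
u_2 = c_2 − 2.3452·e_1 = (3.0000, 2.5000, -4.5000).
‖u_2‖ = 5.9582, so e_2 = (0.5035, 0.4196, -0.7553).
Qᵀb = (0.8528, -1.5105).
Back-substitute: x_2 = -1.5105/5.9582 = -0.2535.
x_1 = (0.8528 − 2.3452·(-0.2535))/4.6904 = 0.3086.

x = (0.3086, -0.2535)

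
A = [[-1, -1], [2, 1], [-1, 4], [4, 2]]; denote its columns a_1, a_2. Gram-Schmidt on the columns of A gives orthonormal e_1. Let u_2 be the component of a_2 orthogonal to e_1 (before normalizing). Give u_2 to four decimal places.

a_1 = (-1, 2, -1, 4); ‖a_1‖ = 4.6904, so e_1 = (-0.2132, 0.4264, -0.2132, 0.8528).
e_1·a_2 = (-0.2132)·(-1) + 0.4264·1 + (-0.2132)·4 + 0.8528·2 = 1.4924.
u_2 = a_2 − 1.4924·e_1 = (-0.6818, 0.3636, 4.3182, 0.7273).

u_2 = (-0.6818, 0.3636, 4.3182, 0.7273)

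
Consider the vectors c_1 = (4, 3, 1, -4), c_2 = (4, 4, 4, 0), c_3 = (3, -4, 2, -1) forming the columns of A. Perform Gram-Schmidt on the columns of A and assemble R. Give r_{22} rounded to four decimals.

c_1 = (4, 3, 1, -4); ‖c_1‖ = 6.4807, so e_1 = (0.6172, 0.4629, 0.1543, -0.6172).
e_1·c_2 = 0.6172·4 + 0.4629·4 + 0.1543·4 + (-0.6172)·0 = 4.9377.
u_2 = c_2 − 4.9377·e_1 = (0.9524, 1.7143, 3.2381, 3.0476).
r_{22} = ‖u_2‖ = 4.8599.

r_{22} = 4.8599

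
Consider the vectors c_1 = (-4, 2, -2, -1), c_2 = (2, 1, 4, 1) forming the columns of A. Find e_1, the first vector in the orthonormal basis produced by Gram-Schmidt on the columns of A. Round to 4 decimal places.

e_1 = (-0.8000, 0.4000, -0.4000, -0.2000)

e_1 = c_1/‖c_1‖ = (-4, 2, -2, -1)/5.0000 = (-0.8000, 0.4000, -0.4000, -0.2000).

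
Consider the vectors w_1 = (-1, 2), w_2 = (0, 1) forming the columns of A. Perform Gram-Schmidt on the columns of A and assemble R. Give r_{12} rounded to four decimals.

e_1 = w_1/‖w_1‖ = (-1, 2)/2.2361 = (-0.4472, 0.8944).
r_{12} = e_1·w_2 = 0.8944.

r_{12} = 0.8944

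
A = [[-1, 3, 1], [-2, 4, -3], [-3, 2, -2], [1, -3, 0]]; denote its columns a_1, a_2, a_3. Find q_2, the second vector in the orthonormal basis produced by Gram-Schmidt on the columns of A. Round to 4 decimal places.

q_2 = (0.4951, 0.3961, -0.5941, -0.4951)

a_1 = (-1, -2, -3, 1); ‖a_1‖ = 3.8730, so q_1 = (-0.2582, -0.5164, -0.7746, 0.2582).
q_1·a_2 = (-0.2582)·3 + (-0.5164)·4 + (-0.7746)·2 + 0.2582·(-3) = -5.1640.
u_2 = a_2 + 5.1640·q_1 = (1.6667, 1.3333, -2.0000, -1.6667).
‖u_2‖ = 3.3665, so q_2 = (0.4951, 0.3961, -0.5941, -0.4951).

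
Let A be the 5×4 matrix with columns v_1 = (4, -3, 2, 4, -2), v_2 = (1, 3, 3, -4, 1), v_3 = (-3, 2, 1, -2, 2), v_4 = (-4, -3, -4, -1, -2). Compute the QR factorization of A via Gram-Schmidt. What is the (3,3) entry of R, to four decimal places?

v_1 = (4, -3, 2, 4, -2); ‖v_1‖ = 7.0000, so q_1 = (0.5714, -0.4286, 0.2857, 0.5714, -0.2857).
q_1·v_2 = 0.5714·1 + (-0.4286)·3 + 0.2857·3 + 0.5714·(-4) + (-0.2857)·1 = -2.4286.
u_2 = v_2 + 2.4286·q_1 = (2.3878, 1.9592, 3.6939, -2.6122, 0.3061).
‖u_2‖ = 5.4865, so q_2 = (0.4352, 0.3571, 0.6733, -0.4761, 0.0558).
q_1·v_3 = 0.5714·(-3) + (-0.4286)·2 + 0.2857·1 + 0.5714·(-2) + (-0.2857)·2 = -4.0000; q_2·v_3 = 0.4352·(-3) + 0.3571·2 + 0.6733·1 + (-0.4761)·(-2) + 0.0558·2 = 1.1457.
u_3 = v_3 + 4.0000·q_1 − 1.1457·q_2 = (-1.2129, -0.1234, 1.3715, 0.8312, 0.7932).
r_{33} = ‖u_3‖ = 2.1651.

r_{33} = 2.1651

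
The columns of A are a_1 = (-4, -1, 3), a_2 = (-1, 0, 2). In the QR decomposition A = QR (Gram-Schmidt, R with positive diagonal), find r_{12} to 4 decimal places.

r_{12} = 1.9612

q_1 = a_1/‖a_1‖ = (-4, -1, 3)/5.0990 = (-0.7845, -0.1961, 0.5883).
r_{12} = q_1·a_2 = 1.9612.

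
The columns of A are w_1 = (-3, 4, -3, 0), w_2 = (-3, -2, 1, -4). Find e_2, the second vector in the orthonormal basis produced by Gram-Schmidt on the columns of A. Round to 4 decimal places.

e_1 = w_1/‖w_1‖ = (-3, 4, -3, 0)/5.8310 = (-0.5145, 0.6860, -0.5145, 0.0000).
r_{12} = e_1·w_2 = -0.3430.
u_2 = w_2 + 0.3430·e_1 = (-3.1765, -1.7647, 0.8235, -4.0000).
‖u_2‖ = 5.4665, so e_2 = (-0.5811, -0.3228, 0.1507, -0.7317).

e_2 = (-0.5811, -0.3228, 0.1507, -0.7317)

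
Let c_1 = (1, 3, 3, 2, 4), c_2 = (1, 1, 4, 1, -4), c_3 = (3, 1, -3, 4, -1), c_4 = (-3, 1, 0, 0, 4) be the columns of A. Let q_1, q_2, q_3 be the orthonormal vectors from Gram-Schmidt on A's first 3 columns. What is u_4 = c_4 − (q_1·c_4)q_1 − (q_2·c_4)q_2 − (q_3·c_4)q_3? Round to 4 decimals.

u_4 = (-1.8698, 0.5451, -0.2184, 1.0292, -0.2922)

q_1 = c_1/‖c_1‖ = (1, 3, 3, 2, 4)/6.2450 = (0.1601, 0.4804, 0.4804, 0.3203, 0.6405).
r_{12} = q_1·c_2 = 0.3203.
u_2 = c_2 − 0.3203·q_1 = (0.9487, 0.8462, 3.8462, 0.8974, -4.2051).
‖u_2‖ = 5.9074, so q_2 = (0.1606, 0.1432, 0.6511, 0.1519, -0.7118).
r_{13} = q_1·c_3 = 0.1601; r_{23} = q_2·c_3 = -0.0087.
u_3 = c_3 − 0.1601·q_1 + 0.0087·q_2 = (2.9758, 0.9243, -3.0713, 3.9500, -1.1087).
‖u_3‖ = 5.9979, so q_3 = (0.4961, 0.1541, -0.5121, 0.6586, -0.1849).
r_{14} = q_1·c_4 = 2.5621; r_{24} = q_2·c_4 = -3.1859; r_{34} = q_3·c_4 = -2.0737.
u_4 = c_4 − 2.5621·q_1 + 3.1859·q_2 + 2.0737·q_3 = (-1.8698, 0.5451, -0.2184, 1.0292, -0.2922).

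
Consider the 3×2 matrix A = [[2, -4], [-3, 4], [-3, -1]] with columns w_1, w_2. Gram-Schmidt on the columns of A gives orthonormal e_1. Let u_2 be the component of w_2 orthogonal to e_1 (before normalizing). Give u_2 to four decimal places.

w_1 = (2, -3, -3); ‖w_1‖ = 4.6904, so e_1 = (0.4264, -0.6396, -0.6396).
e_1·w_2 = 0.4264·(-4) + (-0.6396)·4 + (-0.6396)·(-1) = -3.6244.
u_2 = w_2 + 3.6244·e_1 = (-2.4545, 1.6818, -3.3182).

u_2 = (-2.4545, 1.6818, -3.3182)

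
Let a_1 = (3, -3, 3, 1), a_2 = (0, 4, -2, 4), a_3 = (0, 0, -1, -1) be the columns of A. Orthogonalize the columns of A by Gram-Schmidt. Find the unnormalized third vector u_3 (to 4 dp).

a_1 = (3, -3, 3, 1); ‖a_1‖ = 5.2915, so q_1 = (0.5669, -0.5669, 0.5669, 0.1890).
q_1·a_2 = 0.5669·0 + (-0.5669)·4 + 0.5669·(-2) + 0.1890·4 = -2.6458.
u_2 = a_2 + 2.6458·q_1 = (1.5000, 2.5000, -0.5000, 4.5000).
‖u_2‖ = 5.3852, so q_2 = (0.2785, 0.4642, -0.0928, 0.8356).
q_1·a_3 = 0.5669·0 + (-0.5669)·0 + 0.5669·(-1) + 0.1890·(-1) = -0.7559; q_2·a_3 = 0.2785·0 + 0.4642·0 + (-0.0928)·(-1) + 0.8356·(-1) = -0.7428.
u_3 = a_3 + 0.7559·q_1 + 0.7428·q_2 = (0.6355, -0.0837, -0.6404, -0.2365).

u_3 = (0.6355, -0.0837, -0.6404, -0.2365)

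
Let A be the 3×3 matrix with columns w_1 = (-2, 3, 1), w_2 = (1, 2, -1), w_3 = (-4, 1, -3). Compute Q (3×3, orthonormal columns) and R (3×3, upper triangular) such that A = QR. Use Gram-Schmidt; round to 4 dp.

Q = [[-0.5345, 0.6172, -0.5774], [0.8018, 0.5864, -0.1155], [0.2673, -0.5246, -0.8083]], R = [[3.7417, 0.8018, 2.1381], [0.0000, 2.3146, -0.3086], [0.0000, 0.0000, 4.6188]]

q_1 = w_1/‖w_1‖ = (-2, 3, 1)/3.7417 = (-0.5345, 0.8018, 0.2673).
r_{12} = q_1·w_2 = 0.8018.
u_2 = w_2 − 0.8018·q_1 = (1.4286, 1.3571, -1.2143).
‖u_2‖ = 2.3146, so q_2 = (0.6172, 0.5864, -0.5246).
r_{13} = q_1·w_3 = 2.1381; r_{23} = q_2·w_3 = -0.3086.
u_3 = w_3 − 2.1381·q_1 + 0.3086·q_2 = (-2.6667, -0.5333, -3.7333).
‖u_3‖ = 4.6188, so q_3 = (-0.5774, -0.1155, -0.8083).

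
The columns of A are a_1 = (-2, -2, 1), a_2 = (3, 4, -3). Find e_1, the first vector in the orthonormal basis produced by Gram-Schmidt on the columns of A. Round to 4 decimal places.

e_1 = a_1/‖a_1‖ = (-2, -2, 1)/3.0000 = (-0.6667, -0.6667, 0.3333).

e_1 = (-0.6667, -0.6667, 0.3333)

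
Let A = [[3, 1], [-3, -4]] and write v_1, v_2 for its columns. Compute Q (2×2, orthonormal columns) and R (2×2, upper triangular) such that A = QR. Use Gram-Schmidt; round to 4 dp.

Q = [[0.7071, -0.7071], [-0.7071, -0.7071]], R = [[4.2426, 3.5355], [0.0000, 2.1213]]

v_1 = (3, -3); ‖v_1‖ = 4.2426, so e_1 = (0.7071, -0.7071).
e_1·v_2 = 0.7071·1 + (-0.7071)·(-4) = 3.5355.
u_2 = v_2 − 3.5355·e_1 = (-1.5000, -1.5000).
‖u_2‖ = 2.1213, so e_2 = (-0.7071, -0.7071).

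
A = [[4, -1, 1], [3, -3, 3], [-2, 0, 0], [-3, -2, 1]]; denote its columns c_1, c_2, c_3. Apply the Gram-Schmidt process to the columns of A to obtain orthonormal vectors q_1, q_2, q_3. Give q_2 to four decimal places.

q_2 = (-0.0738, -0.6865, -0.1033, -0.7160)

c_1 = (4, 3, -2, -3); ‖c_1‖ = 6.1644, so q_1 = (0.6489, 0.4867, -0.3244, -0.4867).
q_1·c_2 = 0.6489·(-1) + 0.4867·(-3) + (-0.3244)·0 + (-0.4867)·(-2) = -1.1355.
u_2 = c_2 + 1.1355·q_1 = (-0.2632, -2.4474, -0.3684, -2.5526).
‖u_2‖ = 3.5652, so q_2 = (-0.0738, -0.6865, -0.1033, -0.7160).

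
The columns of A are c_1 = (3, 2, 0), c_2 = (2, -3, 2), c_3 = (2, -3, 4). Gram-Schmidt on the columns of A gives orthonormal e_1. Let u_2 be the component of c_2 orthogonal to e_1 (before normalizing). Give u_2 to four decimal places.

c_1 = (3, 2, 0); ‖c_1‖ = 3.6056, so e_1 = (0.8321, 0.5547, 0.0000).
e_1·c_2 = 0.8321·2 + 0.5547·(-3) + 0.0000·2 = 0.0000.
u_2 = c_2 + 0.0000·e_1 = (2.0000, -3.0000, 2.0000).

u_2 = (2.0000, -3.0000, 2.0000)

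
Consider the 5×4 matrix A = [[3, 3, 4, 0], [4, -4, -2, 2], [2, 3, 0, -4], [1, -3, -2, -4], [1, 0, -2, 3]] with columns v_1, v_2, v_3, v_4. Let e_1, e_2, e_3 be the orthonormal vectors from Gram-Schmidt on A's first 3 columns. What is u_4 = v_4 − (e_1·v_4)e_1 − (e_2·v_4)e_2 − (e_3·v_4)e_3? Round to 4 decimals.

u_4 = (0.2706, 1.4299, -2.8214, -4.4573, 3.5686)

e_1 = v_1/‖v_1‖ = (3, 4, 2, 1, 1)/5.5678 = (0.5388, 0.7184, 0.3592, 0.1796, 0.1796).
r_{12} = e_1·v_2 = -0.7184.
u_2 = v_2 + 0.7184·e_1 = (3.3871, -3.4839, 3.2581, -2.8710, 0.1290).
‖u_2‖ = 6.5180, so e_2 = (0.5197, -0.5345, 0.4999, -0.4405, 0.0198).
r_{13} = e_1·v_3 = 0.0000; r_{23} = e_2·v_3 = 3.9890.
u_3 = v_3 + 0.0000·e_1 − 3.9890·e_2 = (1.9271, 0.1321, -1.9939, -0.2430, -2.0790).
‖u_3‖ = 3.4768, so e_3 = (0.5543, 0.0380, -0.5735, -0.0699, -0.5980).
r_{14} = e_1·v_4 = -0.1796; r_{24} = e_2·v_4 = -1.2472; r_{34} = e_3·v_4 = 0.8557.
u_4 = v_4 + 0.1796·e_1 + 1.2472·e_2 − 0.8557·e_3 = (0.2706, 1.4299, -2.8214, -4.4573, 3.5686).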